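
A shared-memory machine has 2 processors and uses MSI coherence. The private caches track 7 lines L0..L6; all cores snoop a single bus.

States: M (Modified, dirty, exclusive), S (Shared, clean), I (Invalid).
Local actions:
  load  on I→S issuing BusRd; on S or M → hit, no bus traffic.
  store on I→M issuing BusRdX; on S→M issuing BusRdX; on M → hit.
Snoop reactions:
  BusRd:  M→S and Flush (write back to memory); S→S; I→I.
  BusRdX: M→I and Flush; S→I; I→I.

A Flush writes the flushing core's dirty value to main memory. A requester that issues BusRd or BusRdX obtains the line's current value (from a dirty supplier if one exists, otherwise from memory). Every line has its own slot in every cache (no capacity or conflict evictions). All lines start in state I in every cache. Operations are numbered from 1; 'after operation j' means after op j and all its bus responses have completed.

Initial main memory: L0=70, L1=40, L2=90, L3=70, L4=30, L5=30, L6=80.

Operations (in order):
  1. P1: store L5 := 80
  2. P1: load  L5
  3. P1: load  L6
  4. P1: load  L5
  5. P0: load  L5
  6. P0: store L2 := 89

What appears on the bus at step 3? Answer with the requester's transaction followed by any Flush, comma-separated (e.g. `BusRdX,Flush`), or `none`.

step 1: P1: store L5 := 80  ⟶  IM  (L5)  txn=BusRdX  M[L5]=30
step 2: P1: load  L5  ⟶  IM  (L5)  txn=∅  M[L5]=30
step 3: P1: load  L6  ⟶  IS  (L6)  txn=BusRd  M[L6]=80
step 4: P1: load  L5  ⟶  IM  (L5)  txn=∅  M[L5]=30
step 5: P0: load  L5  ⟶  SS  (L5)  txn=BusRd+Flush  M[L5]=80
step 6: P0: store L2 := 89  ⟶  MI  (L2)  txn=BusRdX  M[L2]=90

bus = BusRd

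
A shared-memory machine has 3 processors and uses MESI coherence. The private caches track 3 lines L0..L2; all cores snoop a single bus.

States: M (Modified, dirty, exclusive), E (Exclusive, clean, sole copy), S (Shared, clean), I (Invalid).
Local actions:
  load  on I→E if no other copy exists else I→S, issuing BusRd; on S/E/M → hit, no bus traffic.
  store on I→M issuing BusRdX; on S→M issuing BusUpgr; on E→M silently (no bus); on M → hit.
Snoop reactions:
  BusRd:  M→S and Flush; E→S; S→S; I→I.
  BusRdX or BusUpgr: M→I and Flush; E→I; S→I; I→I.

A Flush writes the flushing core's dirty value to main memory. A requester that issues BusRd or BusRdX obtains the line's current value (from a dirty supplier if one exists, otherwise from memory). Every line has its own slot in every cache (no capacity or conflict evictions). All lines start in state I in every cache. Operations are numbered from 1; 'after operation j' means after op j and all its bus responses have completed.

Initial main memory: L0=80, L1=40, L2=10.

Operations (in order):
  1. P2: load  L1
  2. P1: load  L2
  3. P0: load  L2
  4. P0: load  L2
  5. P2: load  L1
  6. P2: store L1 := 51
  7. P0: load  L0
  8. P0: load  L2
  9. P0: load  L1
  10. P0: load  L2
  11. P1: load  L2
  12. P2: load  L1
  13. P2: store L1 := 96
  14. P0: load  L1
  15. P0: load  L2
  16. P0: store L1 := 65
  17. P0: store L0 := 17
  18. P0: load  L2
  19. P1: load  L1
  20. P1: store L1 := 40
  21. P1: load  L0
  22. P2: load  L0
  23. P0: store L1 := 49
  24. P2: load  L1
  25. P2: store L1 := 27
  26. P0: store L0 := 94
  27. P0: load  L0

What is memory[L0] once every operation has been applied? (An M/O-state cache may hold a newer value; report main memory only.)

memory[L0] = 17

  op1 P2: load  L1 → I/I/E on L1; bus BusRd; mem=40
  op2 P1: load  L2 → I/E/I on L2; bus BusRd; mem=10
  op3 P0: load  L2 → S/S/I on L2; bus BusRd; mem=10
  op4 P0: load  L2 → S/S/I on L2; bus (none); mem=10
  op5 P2: load  L1 → I/I/E on L1; bus (none); mem=40
  op6 P2: store L1 := 51 → I/I/M on L1; bus (none); mem=40
  op7 P0: load  L0 → E/I/I on L0; bus BusRd; mem=80
  op8 P0: load  L2 → S/S/I on L2; bus (none); mem=10
  op9 P0: load  L1 → S/I/S on L1; bus BusRd Flush; mem=51
  op10 P0: load  L2 → S/S/I on L2; bus (none); mem=10
  op11 P1: load  L2 → S/S/I on L2; bus (none); mem=10
  op12 P2: load  L1 → S/I/S on L1; bus (none); mem=51
  op13 P2: store L1 := 96 → I/I/M on L1; bus BusUpgr; mem=51
  op14 P0: load  L1 → S/I/S on L1; bus BusRd Flush; mem=96
  op15 P0: load  L2 → S/S/I on L2; bus (none); mem=10
  op16 P0: store L1 := 65 → M/I/I on L1; bus BusUpgr; mem=96
  op17 P0: store L0 := 17 → M/I/I on L0; bus (none); mem=80
  op18 P0: load  L2 → S/S/I on L2; bus (none); mem=10
  op19 P1: load  L1 → S/S/I on L1; bus BusRd Flush; mem=65
  op20 P1: store L1 := 40 → I/M/I on L1; bus BusUpgr; mem=65
  op21 P1: load  L0 → S/S/I on L0; bus BusRd Flush; mem=17
  op22 P2: load  L0 → S/S/S on L0; bus BusRd; mem=17
  op23 P0: store L1 := 49 → M/I/I on L1; bus BusRdX Flush; mem=40
  op24 P2: load  L1 → S/I/S on L1; bus BusRd Flush; mem=49
  op25 P2: store L1 := 27 → I/I/M on L1; bus BusUpgr; mem=49
  op26 P0: store L0 := 94 → M/I/I on L0; bus BusUpgr; mem=17
  op27 P0: load  L0 → M/I/I on L0; bus (none); mem=17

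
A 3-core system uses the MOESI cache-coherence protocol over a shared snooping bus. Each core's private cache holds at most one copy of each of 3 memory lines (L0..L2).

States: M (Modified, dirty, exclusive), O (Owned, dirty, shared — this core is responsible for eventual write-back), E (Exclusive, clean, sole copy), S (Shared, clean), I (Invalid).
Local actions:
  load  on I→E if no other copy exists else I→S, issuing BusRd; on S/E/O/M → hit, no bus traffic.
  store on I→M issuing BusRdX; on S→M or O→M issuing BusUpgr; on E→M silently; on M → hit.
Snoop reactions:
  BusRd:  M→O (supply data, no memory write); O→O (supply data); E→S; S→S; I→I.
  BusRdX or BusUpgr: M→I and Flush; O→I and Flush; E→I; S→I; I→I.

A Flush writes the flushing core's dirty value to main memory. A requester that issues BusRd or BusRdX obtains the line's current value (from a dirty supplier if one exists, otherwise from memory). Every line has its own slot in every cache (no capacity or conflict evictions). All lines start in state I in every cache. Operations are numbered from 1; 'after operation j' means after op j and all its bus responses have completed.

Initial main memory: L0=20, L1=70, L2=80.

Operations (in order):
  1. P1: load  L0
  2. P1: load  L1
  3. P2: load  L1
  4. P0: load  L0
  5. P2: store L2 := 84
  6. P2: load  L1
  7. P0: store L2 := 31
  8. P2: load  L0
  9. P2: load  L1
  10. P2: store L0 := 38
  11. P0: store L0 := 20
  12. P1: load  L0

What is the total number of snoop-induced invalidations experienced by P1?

invalidations = 1

  op1 P1: load  L0 → I/E/I on L0; bus BusRd; mem=20
  op2 P1: load  L1 → I/E/I on L1; bus BusRd; mem=70
  op3 P2: load  L1 → I/S/S on L1; bus BusRd; mem=70
  op4 P0: load  L0 → S/S/I on L0; bus BusRd; mem=20
  op5 P2: store L2 := 84 → I/I/M on L2; bus BusRdX; mem=80
  op6 P2: load  L1 → I/S/S on L1; bus (none); mem=70
  op7 P0: store L2 := 31 → M/I/I on L2; bus BusRdX Flush; mem=84
  op8 P2: load  L0 → S/S/S on L0; bus BusRd; mem=20
  op9 P2: load  L1 → I/S/S on L1; bus (none); mem=70
  op10 P2: store L0 := 38 → I/I/M on L0; bus BusUpgr; mem=20
  op11 P0: store L0 := 20 → M/I/I on L0; bus BusRdX Flush; mem=38
  op12 P1: load  L0 → O/S/I on L0; bus BusRd; mem=38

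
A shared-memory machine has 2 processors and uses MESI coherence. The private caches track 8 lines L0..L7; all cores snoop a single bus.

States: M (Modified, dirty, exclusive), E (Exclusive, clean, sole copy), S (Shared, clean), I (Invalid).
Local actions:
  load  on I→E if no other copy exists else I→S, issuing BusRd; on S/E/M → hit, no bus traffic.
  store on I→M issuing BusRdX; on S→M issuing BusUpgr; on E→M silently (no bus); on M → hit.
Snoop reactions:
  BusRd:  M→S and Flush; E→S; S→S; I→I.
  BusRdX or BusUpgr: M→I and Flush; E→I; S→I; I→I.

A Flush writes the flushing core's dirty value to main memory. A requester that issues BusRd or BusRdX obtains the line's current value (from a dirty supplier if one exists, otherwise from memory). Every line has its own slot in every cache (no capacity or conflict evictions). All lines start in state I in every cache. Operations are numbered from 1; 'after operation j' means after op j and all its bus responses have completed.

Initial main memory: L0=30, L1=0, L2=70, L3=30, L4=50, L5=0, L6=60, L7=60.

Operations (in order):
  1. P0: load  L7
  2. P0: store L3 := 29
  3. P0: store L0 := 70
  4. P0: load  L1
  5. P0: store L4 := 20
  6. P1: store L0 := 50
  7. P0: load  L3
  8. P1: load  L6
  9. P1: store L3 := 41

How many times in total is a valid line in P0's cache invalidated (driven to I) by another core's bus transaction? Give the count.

invalidations = 2

1. P0: load  L7  bus=[BusRd]  L7: P0=E P1=I  mem[L7]=60
2. P0: store L3 := 29  bus=[BusRdX]  L3: P0=M P1=I  mem[L3]=30
3. P0: store L0 := 70  bus=[BusRdX]  L0: P0=M P1=I  mem[L0]=30
4. P0: load  L1  bus=[BusRd]  L1: P0=E P1=I  mem[L1]=0
5. P0: store L4 := 20  bus=[BusRdX]  L4: P0=M P1=I  mem[L4]=50
6. P1: store L0 := 50  bus=[BusRdX,Flush]  L0: P0=I P1=M  mem[L0]=70
7. P0: load  L3  bus=[-]  L3: P0=M P1=I  mem[L3]=30
8. P1: load  L6  bus=[BusRd]  L6: P0=I P1=E  mem[L6]=60
9. P1: store L3 := 41  bus=[BusRdX,Flush]  L3: P0=I P1=M  mem[L3]=29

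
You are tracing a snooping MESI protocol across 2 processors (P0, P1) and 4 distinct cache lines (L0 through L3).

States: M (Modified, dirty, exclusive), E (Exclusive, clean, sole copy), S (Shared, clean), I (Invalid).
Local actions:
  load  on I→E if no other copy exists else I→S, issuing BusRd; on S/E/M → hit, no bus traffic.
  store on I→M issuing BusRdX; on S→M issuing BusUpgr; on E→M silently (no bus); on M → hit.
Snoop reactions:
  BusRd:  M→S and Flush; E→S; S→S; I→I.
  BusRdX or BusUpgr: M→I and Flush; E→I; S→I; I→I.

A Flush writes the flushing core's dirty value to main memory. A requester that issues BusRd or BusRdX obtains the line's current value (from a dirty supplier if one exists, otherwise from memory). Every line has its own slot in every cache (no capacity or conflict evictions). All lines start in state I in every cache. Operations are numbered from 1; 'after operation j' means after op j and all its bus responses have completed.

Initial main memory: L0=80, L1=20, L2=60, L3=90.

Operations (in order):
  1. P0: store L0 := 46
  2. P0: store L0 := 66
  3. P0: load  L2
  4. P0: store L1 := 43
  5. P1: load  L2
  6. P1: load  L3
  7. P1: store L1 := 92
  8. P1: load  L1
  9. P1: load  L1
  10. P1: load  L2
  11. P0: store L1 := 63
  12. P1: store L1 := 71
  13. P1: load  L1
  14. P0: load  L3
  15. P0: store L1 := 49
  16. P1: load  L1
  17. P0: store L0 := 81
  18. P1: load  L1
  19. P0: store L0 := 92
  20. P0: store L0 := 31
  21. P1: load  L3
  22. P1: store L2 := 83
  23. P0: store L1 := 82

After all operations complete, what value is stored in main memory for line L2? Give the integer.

  op1 P0: store L0 := 46 → M/I on L0; bus BusRdX; mem=80
  op2 P0: store L0 := 66 → M/I on L0; bus (none); mem=80
  op3 P0: load  L2 → E/I on L2; bus BusRd; mem=60
  op4 P0: store L1 := 43 → M/I on L1; bus BusRdX; mem=20
  op5 P1: load  L2 → S/S on L2; bus BusRd; mem=60
  op6 P1: load  L3 → I/E on L3; bus BusRd; mem=90
  op7 P1: store L1 := 92 → I/M on L1; bus BusRdX Flush; mem=43
  op8 P1: load  L1 → I/M on L1; bus (none); mem=43
  op9 P1: load  L1 → I/M on L1; bus (none); mem=43
  op10 P1: load  L2 → S/S on L2; bus (none); mem=60
  op11 P0: store L1 := 63 → M/I on L1; bus BusRdX Flush; mem=92
  op12 P1: store L1 := 71 → I/M on L1; bus BusRdX Flush; mem=63
  op13 P1: load  L1 → I/M on L1; bus (none); mem=63
  op14 P0: load  L3 → S/S on L3; bus BusRd; mem=90
  op15 P0: store L1 := 49 → M/I on L1; bus BusRdX Flush; mem=71
  op16 P1: load  L1 → S/S on L1; bus BusRd Flush; mem=49
  op17 P0: store L0 := 81 → M/I on L0; bus (none); mem=80
  op18 P1: load  L1 → S/S on L1; bus (none); mem=49
  op19 P0: store L0 := 92 → M/I on L0; bus (none); mem=80
  op20 P0: store L0 := 31 → M/I on L0; bus (none); mem=80
  op21 P1: load  L3 → S/S on L3; bus (none); mem=90
  op22 P1: store L2 := 83 → I/M on L2; bus BusUpgr; mem=60
  op23 P0: store L1 := 82 → M/I on L1; bus BusUpgr; mem=49

memory[L2] = 60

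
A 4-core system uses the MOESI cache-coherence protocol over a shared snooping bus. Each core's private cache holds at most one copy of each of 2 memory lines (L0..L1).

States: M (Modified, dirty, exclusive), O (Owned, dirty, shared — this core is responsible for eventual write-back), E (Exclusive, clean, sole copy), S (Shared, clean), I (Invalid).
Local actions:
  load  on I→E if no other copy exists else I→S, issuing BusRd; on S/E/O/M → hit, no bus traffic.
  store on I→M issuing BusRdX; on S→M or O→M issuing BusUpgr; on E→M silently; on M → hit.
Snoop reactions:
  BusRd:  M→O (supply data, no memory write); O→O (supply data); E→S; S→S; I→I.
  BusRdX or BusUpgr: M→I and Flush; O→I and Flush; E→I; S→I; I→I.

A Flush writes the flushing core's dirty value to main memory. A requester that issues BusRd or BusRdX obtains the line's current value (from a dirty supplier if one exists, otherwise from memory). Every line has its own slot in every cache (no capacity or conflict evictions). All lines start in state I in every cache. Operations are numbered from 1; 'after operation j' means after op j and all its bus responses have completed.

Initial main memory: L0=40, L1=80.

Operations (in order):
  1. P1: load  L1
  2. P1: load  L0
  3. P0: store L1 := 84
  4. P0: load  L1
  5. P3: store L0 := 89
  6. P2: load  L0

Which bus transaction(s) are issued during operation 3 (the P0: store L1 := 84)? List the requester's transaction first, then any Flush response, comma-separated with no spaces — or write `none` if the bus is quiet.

bus = BusRdX

1. P1: load  L1  bus=[BusRd]  L1: P0=I P1=E P2=I P3=I  mem[L1]=80
2. P1: load  L0  bus=[BusRd]  L0: P0=I P1=E P2=I P3=I  mem[L0]=40
3. P0: store L1 := 84  bus=[BusRdX]  L1: P0=M P1=I P2=I P3=I  mem[L1]=80
4. P0: load  L1  bus=[-]  L1: P0=M P1=I P2=I P3=I  mem[L1]=80
5. P3: store L0 := 89  bus=[BusRdX]  L0: P0=I P1=I P2=I P3=M  mem[L0]=40
6. P2: load  L0  bus=[BusRd]  L0: P0=I P1=I P2=S P3=O  mem[L0]=40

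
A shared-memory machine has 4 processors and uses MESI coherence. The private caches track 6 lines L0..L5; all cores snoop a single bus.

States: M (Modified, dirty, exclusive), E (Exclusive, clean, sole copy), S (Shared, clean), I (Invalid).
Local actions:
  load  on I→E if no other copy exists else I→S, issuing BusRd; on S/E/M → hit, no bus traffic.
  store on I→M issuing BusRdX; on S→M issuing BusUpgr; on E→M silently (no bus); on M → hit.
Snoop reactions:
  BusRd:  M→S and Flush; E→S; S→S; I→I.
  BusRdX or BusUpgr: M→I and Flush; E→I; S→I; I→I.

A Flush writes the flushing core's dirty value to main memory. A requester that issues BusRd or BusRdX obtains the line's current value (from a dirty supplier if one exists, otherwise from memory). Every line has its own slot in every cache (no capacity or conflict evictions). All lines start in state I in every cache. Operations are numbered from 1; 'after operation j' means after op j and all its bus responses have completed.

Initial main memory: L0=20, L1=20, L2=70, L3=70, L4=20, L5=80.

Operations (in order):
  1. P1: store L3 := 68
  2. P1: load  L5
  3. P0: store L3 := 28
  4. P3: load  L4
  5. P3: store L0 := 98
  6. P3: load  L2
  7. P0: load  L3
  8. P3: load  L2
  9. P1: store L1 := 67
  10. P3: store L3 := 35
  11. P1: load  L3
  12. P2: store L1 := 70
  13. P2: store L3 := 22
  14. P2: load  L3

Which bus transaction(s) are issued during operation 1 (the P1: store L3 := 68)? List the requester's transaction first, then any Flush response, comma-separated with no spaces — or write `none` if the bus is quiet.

bus = BusRdX

  op1 P1: store L3 := 68 → I/M/I/I on L3; bus BusRdX; mem=70
  op2 P1: load  L5 → I/E/I/I on L5; bus BusRd; mem=80
  op3 P0: store L3 := 28 → M/I/I/I on L3; bus BusRdX Flush; mem=68
  op4 P3: load  L4 → I/I/I/E on L4; bus BusRd; mem=20
  op5 P3: store L0 := 98 → I/I/I/M on L0; bus BusRdX; mem=20
  op6 P3: load  L2 → I/I/I/E on L2; bus BusRd; mem=70
  op7 P0: load  L3 → M/I/I/I on L3; bus (none); mem=68
  op8 P3: load  L2 → I/I/I/E on L2; bus (none); mem=70
  op9 P1: store L1 := 67 → I/M/I/I on L1; bus BusRdX; mem=20
  op10 P3: store L3 := 35 → I/I/I/M on L3; bus BusRdX Flush; mem=28
  op11 P1: load  L3 → I/S/I/S on L3; bus BusRd Flush; mem=35
  op12 P2: store L1 := 70 → I/I/M/I on L1; bus BusRdX Flush; mem=67
  op13 P2: store L3 := 22 → I/I/M/I on L3; bus BusRdX; mem=35
  op14 P2: load  L3 → I/I/M/I on L3; bus (none); mem=35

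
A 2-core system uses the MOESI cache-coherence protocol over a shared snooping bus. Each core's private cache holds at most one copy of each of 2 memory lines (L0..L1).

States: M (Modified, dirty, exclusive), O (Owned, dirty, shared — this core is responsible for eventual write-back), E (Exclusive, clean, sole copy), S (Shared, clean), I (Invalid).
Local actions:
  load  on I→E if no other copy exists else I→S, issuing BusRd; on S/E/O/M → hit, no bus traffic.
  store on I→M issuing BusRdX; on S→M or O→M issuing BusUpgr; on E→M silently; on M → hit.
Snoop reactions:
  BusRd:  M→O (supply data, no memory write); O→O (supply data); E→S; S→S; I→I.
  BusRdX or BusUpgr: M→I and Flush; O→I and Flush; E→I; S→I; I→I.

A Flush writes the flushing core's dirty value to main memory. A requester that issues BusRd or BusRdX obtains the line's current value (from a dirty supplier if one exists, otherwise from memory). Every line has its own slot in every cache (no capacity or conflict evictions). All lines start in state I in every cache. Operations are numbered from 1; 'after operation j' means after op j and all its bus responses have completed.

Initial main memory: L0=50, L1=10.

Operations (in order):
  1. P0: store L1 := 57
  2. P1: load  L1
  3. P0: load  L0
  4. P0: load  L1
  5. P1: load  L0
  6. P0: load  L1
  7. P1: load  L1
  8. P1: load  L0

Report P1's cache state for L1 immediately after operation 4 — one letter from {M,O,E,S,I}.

state = S

1. P0: store L1 := 57  bus=[BusRdX]  L1: P0=M P1=I  mem[L1]=10
2. P1: load  L1  bus=[BusRd]  L1: P0=O P1=S  mem[L1]=10
3. P0: load  L0  bus=[BusRd]  L0: P0=E P1=I  mem[L0]=50
4. P0: load  L1  bus=[-]  L1: P0=O P1=S  mem[L1]=10
5. P1: load  L0  bus=[BusRd]  L0: P0=S P1=S  mem[L0]=50
6. P0: load  L1  bus=[-]  L1: P0=O P1=S  mem[L1]=10
7. P1: load  L1  bus=[-]  L1: P0=O P1=S  mem[L1]=10
8. P1: load  L0  bus=[-]  L0: P0=S P1=S  mem[L0]=50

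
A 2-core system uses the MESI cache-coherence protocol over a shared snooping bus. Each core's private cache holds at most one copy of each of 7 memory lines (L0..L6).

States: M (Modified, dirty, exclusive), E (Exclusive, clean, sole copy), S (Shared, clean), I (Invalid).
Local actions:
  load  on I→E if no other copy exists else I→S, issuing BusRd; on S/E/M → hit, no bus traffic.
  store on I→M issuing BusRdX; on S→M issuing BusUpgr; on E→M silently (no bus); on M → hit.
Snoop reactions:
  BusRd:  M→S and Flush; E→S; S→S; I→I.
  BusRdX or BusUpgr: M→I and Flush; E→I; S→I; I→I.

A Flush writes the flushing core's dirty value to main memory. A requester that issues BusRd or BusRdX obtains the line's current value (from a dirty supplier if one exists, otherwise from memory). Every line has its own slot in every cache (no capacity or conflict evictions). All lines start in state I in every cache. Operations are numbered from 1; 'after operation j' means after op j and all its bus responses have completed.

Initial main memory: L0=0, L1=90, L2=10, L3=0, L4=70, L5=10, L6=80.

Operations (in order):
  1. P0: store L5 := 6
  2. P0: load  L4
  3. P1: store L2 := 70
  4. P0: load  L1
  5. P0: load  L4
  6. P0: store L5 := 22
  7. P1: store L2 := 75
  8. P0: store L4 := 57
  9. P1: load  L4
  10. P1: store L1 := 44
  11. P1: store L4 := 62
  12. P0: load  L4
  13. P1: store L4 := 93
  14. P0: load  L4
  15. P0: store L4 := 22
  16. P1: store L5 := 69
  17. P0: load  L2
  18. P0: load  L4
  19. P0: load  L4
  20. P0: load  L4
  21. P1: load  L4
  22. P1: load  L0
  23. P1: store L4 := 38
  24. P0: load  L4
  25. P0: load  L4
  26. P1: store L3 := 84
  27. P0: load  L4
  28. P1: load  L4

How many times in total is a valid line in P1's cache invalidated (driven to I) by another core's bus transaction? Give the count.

invalidations = 1

1. P0: store L5 := 6  bus=[BusRdX]  L5: P0=M P1=I  mem[L5]=10
2. P0: load  L4  bus=[BusRd]  L4: P0=E P1=I  mem[L4]=70
3. P1: store L2 := 70  bus=[BusRdX]  L2: P0=I P1=M  mem[L2]=10
4. P0: load  L1  bus=[BusRd]  L1: P0=E P1=I  mem[L1]=90
5. P0: load  L4  bus=[-]  L4: P0=E P1=I  mem[L4]=70
6. P0: store L5 := 22  bus=[-]  L5: P0=M P1=I  mem[L5]=10
7. P1: store L2 := 75  bus=[-]  L2: P0=I P1=M  mem[L2]=10
8. P0: store L4 := 57  bus=[-]  L4: P0=M P1=I  mem[L4]=70
9. P1: load  L4  bus=[BusRd,Flush]  L4: P0=S P1=S  mem[L4]=57
10. P1: store L1 := 44  bus=[BusRdX]  L1: P0=I P1=M  mem[L1]=90
11. P1: store L4 := 62  bus=[BusUpgr]  L4: P0=I P1=M  mem[L4]=57
12. P0: load  L4  bus=[BusRd,Flush]  L4: P0=S P1=S  mem[L4]=62
13. P1: store L4 := 93  bus=[BusUpgr]  L4: P0=I P1=M  mem[L4]=62
14. P0: load  L4  bus=[BusRd,Flush]  L4: P0=S P1=S  mem[L4]=93
15. P0: store L4 := 22  bus=[BusUpgr]  L4: P0=M P1=I  mem[L4]=93
16. P1: store L5 := 69  bus=[BusRdX,Flush]  L5: P0=I P1=M  mem[L5]=22
17. P0: load  L2  bus=[BusRd,Flush]  L2: P0=S P1=S  mem[L2]=75
18. P0: load  L4  bus=[-]  L4: P0=M P1=I  mem[L4]=93
19. P0: load  L4  bus=[-]  L4: P0=M P1=I  mem[L4]=93
20. P0: load  L4  bus=[-]  L4: P0=M P1=I  mem[L4]=93
21. P1: load  L4  bus=[BusRd,Flush]  L4: P0=S P1=S  mem[L4]=22
22. P1: load  L0  bus=[BusRd]  L0: P0=I P1=E  mem[L0]=0
23. P1: store L4 := 38  bus=[BusUpgr]  L4: P0=I P1=M  mem[L4]=22
24. P0: load  L4  bus=[BusRd,Flush]  L4: P0=S P1=S  mem[L4]=38
25. P0: load  L4  bus=[-]  L4: P0=S P1=S  mem[L4]=38
26. P1: store L3 := 84  bus=[BusRdX]  L3: P0=I P1=M  mem[L3]=0
27. P0: load  L4  bus=[-]  L4: P0=S P1=S  mem[L4]=38
28. P1: load  L4  bus=[-]  L4: P0=S P1=S  mem[L4]=38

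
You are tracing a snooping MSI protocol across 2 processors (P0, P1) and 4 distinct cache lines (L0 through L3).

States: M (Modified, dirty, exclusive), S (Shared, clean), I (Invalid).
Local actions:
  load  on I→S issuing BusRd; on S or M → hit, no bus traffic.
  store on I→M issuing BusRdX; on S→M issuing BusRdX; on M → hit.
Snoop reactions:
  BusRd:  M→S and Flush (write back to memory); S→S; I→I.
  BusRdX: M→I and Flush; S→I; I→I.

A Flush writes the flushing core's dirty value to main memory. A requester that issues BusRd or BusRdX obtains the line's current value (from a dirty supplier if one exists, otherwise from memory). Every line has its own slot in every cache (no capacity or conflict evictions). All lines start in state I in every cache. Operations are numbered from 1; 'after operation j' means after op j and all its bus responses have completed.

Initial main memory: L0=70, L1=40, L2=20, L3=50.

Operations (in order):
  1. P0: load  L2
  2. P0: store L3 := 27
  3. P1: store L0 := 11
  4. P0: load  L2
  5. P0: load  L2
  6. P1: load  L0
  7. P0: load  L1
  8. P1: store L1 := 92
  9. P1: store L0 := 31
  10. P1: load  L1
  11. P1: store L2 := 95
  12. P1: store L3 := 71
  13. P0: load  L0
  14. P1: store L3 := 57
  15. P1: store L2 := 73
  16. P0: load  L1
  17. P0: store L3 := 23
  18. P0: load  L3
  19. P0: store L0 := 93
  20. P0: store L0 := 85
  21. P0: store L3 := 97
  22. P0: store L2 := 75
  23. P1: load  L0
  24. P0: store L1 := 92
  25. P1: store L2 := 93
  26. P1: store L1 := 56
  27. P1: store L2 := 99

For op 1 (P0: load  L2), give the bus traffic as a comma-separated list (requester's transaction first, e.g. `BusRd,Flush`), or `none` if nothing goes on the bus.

  op1 P0: load  L2 → S/I on L2; bus BusRd; mem=20
  op2 P0: store L3 := 27 → M/I on L3; bus BusRdX; mem=50
  op3 P1: store L0 := 11 → I/M on L0; bus BusRdX; mem=70
  op4 P0: load  L2 → S/I on L2; bus (none); mem=20
  op5 P0: load  L2 → S/I on L2; bus (none); mem=20
  op6 P1: load  L0 → I/M on L0; bus (none); mem=70
  op7 P0: load  L1 → S/I on L1; bus BusRd; mem=40
  op8 P1: store L1 := 92 → I/M on L1; bus BusRdX; mem=40
  op9 P1: store L0 := 31 → I/M on L0; bus (none); mem=70
  op10 P1: load  L1 → I/M on L1; bus (none); mem=40
  op11 P1: store L2 := 95 → I/M on L2; bus BusRdX; mem=20
  op12 P1: store L3 := 71 → I/M on L3; bus BusRdX Flush; mem=27
  op13 P0: load  L0 → S/S on L0; bus BusRd Flush; mem=31
  op14 P1: store L3 := 57 → I/M on L3; bus (none); mem=27
  op15 P1: store L2 := 73 → I/M on L2; bus (none); mem=20
  op16 P0: load  L1 → S/S on L1; bus BusRd Flush; mem=92
  op17 P0: store L3 := 23 → M/I on L3; bus BusRdX Flush; mem=57
  op18 P0: load  L3 → M/I on L3; bus (none); mem=57
  op19 P0: store L0 := 93 → M/I on L0; bus BusRdX; mem=31
  op20 P0: store L0 := 85 → M/I on L0; bus (none); mem=31
  op21 P0: store L3 := 97 → M/I on L3; bus (none); mem=57
  op22 P0: store L2 := 75 → M/I on L2; bus BusRdX Flush; mem=73
  op23 P1: load  L0 → S/S on L0; bus BusRd Flush; mem=85
  op24 P0: store L1 := 92 → M/I on L1; bus BusRdX; mem=92
  op25 P1: store L2 := 93 → I/M on L2; bus BusRdX Flush; mem=75
  op26 P1: store L1 := 56 → I/M on L1; bus BusRdX Flush; mem=92
  op27 P1: store L2 := 99 → I/M on L2; bus (none); mem=75

bus = BusRd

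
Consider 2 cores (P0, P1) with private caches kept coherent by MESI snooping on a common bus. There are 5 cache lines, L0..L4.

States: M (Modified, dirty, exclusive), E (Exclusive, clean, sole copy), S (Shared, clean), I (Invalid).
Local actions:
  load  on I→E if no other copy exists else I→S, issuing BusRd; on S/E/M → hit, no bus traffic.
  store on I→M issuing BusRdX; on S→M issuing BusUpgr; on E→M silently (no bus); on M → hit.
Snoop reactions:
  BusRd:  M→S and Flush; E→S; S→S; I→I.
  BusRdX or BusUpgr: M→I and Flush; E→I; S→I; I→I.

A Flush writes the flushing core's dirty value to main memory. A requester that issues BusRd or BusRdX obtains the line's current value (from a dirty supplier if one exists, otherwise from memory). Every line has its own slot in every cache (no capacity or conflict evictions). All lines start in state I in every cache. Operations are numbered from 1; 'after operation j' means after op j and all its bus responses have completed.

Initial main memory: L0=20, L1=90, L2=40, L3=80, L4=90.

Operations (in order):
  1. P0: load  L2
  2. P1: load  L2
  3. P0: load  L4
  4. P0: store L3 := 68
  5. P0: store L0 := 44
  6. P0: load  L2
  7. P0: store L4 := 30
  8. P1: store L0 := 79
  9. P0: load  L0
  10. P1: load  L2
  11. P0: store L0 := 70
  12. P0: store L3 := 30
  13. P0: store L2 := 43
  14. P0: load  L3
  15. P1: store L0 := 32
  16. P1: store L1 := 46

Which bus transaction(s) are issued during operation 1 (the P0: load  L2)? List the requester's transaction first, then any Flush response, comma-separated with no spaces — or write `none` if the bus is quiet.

1. P0: load  L2  bus=[BusRd]  L2: P0=E P1=I  mem[L2]=40
2. P1: load  L2  bus=[BusRd]  L2: P0=S P1=S  mem[L2]=40
3. P0: load  L4  bus=[BusRd]  L4: P0=E P1=I  mem[L4]=90
4. P0: store L3 := 68  bus=[BusRdX]  L3: P0=M P1=I  mem[L3]=80
5. P0: store L0 := 44  bus=[BusRdX]  L0: P0=M P1=I  mem[L0]=20
6. P0: load  L2  bus=[-]  L2: P0=S P1=S  mem[L2]=40
7. P0: store L4 := 30  bus=[-]  L4: P0=M P1=I  mem[L4]=90
8. P1: store L0 := 79  bus=[BusRdX,Flush]  L0: P0=I P1=M  mem[L0]=44
9. P0: load  L0  bus=[BusRd,Flush]  L0: P0=S P1=S  mem[L0]=79
10. P1: load  L2  bus=[-]  L2: P0=S P1=S  mem[L2]=40
11. P0: store L0 := 70  bus=[BusUpgr]  L0: P0=M P1=I  mem[L0]=79
12. P0: store L3 := 30  bus=[-]  L3: P0=M P1=I  mem[L3]=80
13. P0: store L2 := 43  bus=[BusUpgr]  L2: P0=M P1=I  mem[L2]=40
14. P0: load  L3  bus=[-]  L3: P0=M P1=I  mem[L3]=80
15. P1: store L0 := 32  bus=[BusRdX,Flush]  L0: P0=I P1=M  mem[L0]=70
16. P1: store L1 := 46  bus=[BusRdX]  L1: P0=I P1=M  mem[L1]=90

bus = BusRd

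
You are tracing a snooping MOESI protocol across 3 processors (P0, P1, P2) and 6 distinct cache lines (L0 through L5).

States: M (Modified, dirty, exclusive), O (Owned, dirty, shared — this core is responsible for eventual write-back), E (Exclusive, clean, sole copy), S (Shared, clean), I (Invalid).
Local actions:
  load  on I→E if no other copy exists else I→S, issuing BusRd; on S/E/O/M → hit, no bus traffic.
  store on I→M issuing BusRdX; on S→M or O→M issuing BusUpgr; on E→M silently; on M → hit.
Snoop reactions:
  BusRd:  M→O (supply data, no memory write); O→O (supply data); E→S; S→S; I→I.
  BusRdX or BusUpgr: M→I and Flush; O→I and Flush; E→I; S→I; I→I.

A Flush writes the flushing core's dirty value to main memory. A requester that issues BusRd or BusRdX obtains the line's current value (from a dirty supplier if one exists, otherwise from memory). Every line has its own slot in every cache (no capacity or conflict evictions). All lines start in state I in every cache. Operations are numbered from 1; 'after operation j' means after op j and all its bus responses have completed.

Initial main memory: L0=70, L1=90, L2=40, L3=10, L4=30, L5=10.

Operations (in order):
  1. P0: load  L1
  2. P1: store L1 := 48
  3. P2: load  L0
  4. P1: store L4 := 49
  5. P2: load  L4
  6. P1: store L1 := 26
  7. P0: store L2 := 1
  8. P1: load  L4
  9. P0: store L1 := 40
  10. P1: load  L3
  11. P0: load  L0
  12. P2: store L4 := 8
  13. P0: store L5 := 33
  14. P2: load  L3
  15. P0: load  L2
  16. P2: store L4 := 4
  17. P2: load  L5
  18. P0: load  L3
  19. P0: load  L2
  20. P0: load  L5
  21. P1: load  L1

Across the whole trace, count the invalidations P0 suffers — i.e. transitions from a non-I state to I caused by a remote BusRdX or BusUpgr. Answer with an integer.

invalidations = 1

[1] P0: load  L1 | P0:E(90), P1:I, P2:I | bus: BusRd
[2] P1: store L1 := 48 | P0:I, P1:M(48), P2:I | bus: BusRdX
[3] P2: load  L0 | P0:I, P1:I, P2:E(70) | bus: BusRd
[4] P1: store L4 := 49 | P0:I, P1:M(49), P2:I | bus: BusRdX
[5] P2: load  L4 | P0:I, P1:O(49), P2:S(49) | bus: BusRd
[6] P1: store L1 := 26 | P0:I, P1:M(26), P2:I | bus: none
[7] P0: store L2 := 1 | P0:M(1), P1:I, P2:I | bus: BusRdX
[8] P1: load  L4 | P0:I, P1:O(49), P2:S(49) | bus: none
[9] P0: store L1 := 40 | P0:M(40), P1:I, P2:I | bus: BusRdX,Flush
[10] P1: load  L3 | P0:I, P1:E(10), P2:I | bus: BusRd
[11] P0: load  L0 | P0:S(70), P1:I, P2:S(70) | bus: BusRd
[12] P2: store L4 := 8 | P0:I, P1:I, P2:M(8) | bus: BusUpgr,Flush
[13] P0: store L5 := 33 | P0:M(33), P1:I, P2:I | bus: BusRdX
[14] P2: load  L3 | P0:I, P1:S(10), P2:S(10) | bus: BusRd
[15] P0: load  L2 | P0:M(1), P1:I, P2:I | bus: none
[16] P2: store L4 := 4 | P0:I, P1:I, P2:M(4) | bus: none
[17] P2: load  L5 | P0:O(33), P1:I, P2:S(33) | bus: BusRd
[18] P0: load  L3 | P0:S(10), P1:S(10), P2:S(10) | bus: BusRd
[19] P0: load  L2 | P0:M(1), P1:I, P2:I | bus: none
[20] P0: load  L5 | P0:O(33), P1:I, P2:S(33) | bus: none
[21] P1: load  L1 | P0:O(40), P1:S(40), P2:I | bus: BusRd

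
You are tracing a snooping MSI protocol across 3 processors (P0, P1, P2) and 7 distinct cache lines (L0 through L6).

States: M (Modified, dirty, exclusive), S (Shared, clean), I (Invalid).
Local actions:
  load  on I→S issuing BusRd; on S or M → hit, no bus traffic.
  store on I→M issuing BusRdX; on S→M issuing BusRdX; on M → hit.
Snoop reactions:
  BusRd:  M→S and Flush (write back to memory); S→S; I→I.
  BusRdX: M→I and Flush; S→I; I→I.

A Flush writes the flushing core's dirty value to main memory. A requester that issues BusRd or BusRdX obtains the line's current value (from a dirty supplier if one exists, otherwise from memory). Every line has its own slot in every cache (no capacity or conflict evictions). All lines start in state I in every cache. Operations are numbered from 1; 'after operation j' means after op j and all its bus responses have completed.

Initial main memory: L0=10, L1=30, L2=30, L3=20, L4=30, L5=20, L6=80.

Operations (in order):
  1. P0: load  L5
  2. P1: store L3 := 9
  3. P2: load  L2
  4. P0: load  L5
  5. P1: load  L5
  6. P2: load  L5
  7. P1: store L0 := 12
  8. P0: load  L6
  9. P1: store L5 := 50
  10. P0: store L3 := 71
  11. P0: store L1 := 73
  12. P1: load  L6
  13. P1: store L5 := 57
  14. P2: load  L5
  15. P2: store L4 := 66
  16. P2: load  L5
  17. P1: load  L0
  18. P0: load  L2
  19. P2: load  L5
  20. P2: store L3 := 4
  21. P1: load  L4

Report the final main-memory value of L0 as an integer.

1. P0: load  L5  bus=[BusRd]  L5: P0=S P1=I P2=I  mem[L5]=20
2. P1: store L3 := 9  bus=[BusRdX]  L3: P0=I P1=M P2=I  mem[L3]=20
3. P2: load  L2  bus=[BusRd]  L2: P0=I P1=I P2=S  mem[L2]=30
4. P0: load  L5  bus=[-]  L5: P0=S P1=I P2=I  mem[L5]=20
5. P1: load  L5  bus=[BusRd]  L5: P0=S P1=S P2=I  mem[L5]=20
6. P2: load  L5  bus=[BusRd]  L5: P0=S P1=S P2=S  mem[L5]=20
7. P1: store L0 := 12  bus=[BusRdX]  L0: P0=I P1=M P2=I  mem[L0]=10
8. P0: load  L6  bus=[BusRd]  L6: P0=S P1=I P2=I  mem[L6]=80
9. P1: store L5 := 50  bus=[BusRdX]  L5: P0=I P1=M P2=I  mem[L5]=20
10. P0: store L3 := 71  bus=[BusRdX,Flush]  L3: P0=M P1=I P2=I  mem[L3]=9
11. P0: store L1 := 73  bus=[BusRdX]  L1: P0=M P1=I P2=I  mem[L1]=30
12. P1: load  L6  bus=[BusRd]  L6: P0=S P1=S P2=I  mem[L6]=80
13. P1: store L5 := 57  bus=[-]  L5: P0=I P1=M P2=I  mem[L5]=20
14. P2: load  L5  bus=[BusRd,Flush]  L5: P0=I P1=S P2=S  mem[L5]=57
15. P2: store L4 := 66  bus=[BusRdX]  L4: P0=I P1=I P2=M  mem[L4]=30
16. P2: load  L5  bus=[-]  L5: P0=I P1=S P2=S  mem[L5]=57
17. P1: load  L0  bus=[-]  L0: P0=I P1=M P2=I  mem[L0]=10
18. P0: load  L2  bus=[BusRd]  L2: P0=S P1=I P2=S  mem[L2]=30
19. P2: load  L5  bus=[-]  L5: P0=I P1=S P2=S  mem[L5]=57
20. P2: store L3 := 4  bus=[BusRdX,Flush]  L3: P0=I P1=I P2=M  mem[L3]=71
21. P1: load  L4  bus=[BusRd,Flush]  L4: P0=I P1=S P2=S  mem[L4]=66

memory[L0] = 10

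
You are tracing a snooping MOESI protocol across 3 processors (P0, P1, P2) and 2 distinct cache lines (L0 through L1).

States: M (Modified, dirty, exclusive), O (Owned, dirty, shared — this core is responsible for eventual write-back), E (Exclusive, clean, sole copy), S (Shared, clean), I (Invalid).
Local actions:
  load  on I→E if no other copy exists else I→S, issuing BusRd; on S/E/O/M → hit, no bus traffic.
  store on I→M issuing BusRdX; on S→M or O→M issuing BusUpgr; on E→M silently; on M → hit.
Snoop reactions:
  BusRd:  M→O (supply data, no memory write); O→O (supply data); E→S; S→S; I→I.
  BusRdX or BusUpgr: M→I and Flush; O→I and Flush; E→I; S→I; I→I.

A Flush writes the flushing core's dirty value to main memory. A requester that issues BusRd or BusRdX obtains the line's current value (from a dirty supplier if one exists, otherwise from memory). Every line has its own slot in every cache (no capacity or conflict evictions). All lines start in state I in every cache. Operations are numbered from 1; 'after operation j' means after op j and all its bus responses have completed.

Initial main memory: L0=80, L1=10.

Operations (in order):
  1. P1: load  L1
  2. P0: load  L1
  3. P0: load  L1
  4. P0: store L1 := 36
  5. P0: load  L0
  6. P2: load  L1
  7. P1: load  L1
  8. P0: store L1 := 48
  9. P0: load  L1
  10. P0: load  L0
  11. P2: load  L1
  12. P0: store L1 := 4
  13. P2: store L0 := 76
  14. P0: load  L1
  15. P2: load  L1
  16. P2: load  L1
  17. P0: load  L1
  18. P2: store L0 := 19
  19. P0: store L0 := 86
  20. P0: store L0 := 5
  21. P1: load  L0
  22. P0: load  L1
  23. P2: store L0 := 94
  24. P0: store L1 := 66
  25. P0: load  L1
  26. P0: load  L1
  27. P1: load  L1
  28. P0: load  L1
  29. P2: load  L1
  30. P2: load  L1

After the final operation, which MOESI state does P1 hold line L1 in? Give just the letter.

step 1: P1: load  L1  ⟶  IEI  (L1)  txn=BusRd  M[L1]=10
step 2: P0: load  L1  ⟶  SSI  (L1)  txn=BusRd  M[L1]=10
step 3: P0: load  L1  ⟶  SSI  (L1)  txn=∅  M[L1]=10
step 4: P0: store L1 := 36  ⟶  MII  (L1)  txn=BusUpgr  M[L1]=10
step 5: P0: load  L0  ⟶  EII  (L0)  txn=BusRd  M[L0]=80
step 6: P2: load  L1  ⟶  OIS  (L1)  txn=BusRd  M[L1]=10
step 7: P1: load  L1  ⟶  OSS  (L1)  txn=BusRd  M[L1]=10
step 8: P0: store L1 := 48  ⟶  MII  (L1)  txn=BusUpgr  M[L1]=10
step 9: P0: load  L1  ⟶  MII  (L1)  txn=∅  M[L1]=10
step 10: P0: load  L0  ⟶  EII  (L0)  txn=∅  M[L0]=80
step 11: P2: load  L1  ⟶  OIS  (L1)  txn=BusRd  M[L1]=10
step 12: P0: store L1 := 4  ⟶  MII  (L1)  txn=BusUpgr  M[L1]=10
step 13: P2: store L0 := 76  ⟶  IIM  (L0)  txn=BusRdX  M[L0]=80
step 14: P0: load  L1  ⟶  MII  (L1)  txn=∅  M[L1]=10
step 15: P2: load  L1  ⟶  OIS  (L1)  txn=BusRd  M[L1]=10
step 16: P2: load  L1  ⟶  OIS  (L1)  txn=∅  M[L1]=10
step 17: P0: load  L1  ⟶  OIS  (L1)  txn=∅  M[L1]=10
step 18: P2: store L0 := 19  ⟶  IIM  (L0)  txn=∅  M[L0]=80
step 19: P0: store L0 := 86  ⟶  MII  (L0)  txn=BusRdX+Flush  M[L0]=19
step 20: P0: store L0 := 5  ⟶  MII  (L0)  txn=∅  M[L0]=19
step 21: P1: load  L0  ⟶  OSI  (L0)  txn=BusRd  M[L0]=19
step 22: P0: load  L1  ⟶  OIS  (L1)  txn=∅  M[L1]=10
step 23: P2: store L0 := 94  ⟶  IIM  (L0)  txn=BusRdX+Flush  M[L0]=5
step 24: P0: store L1 := 66  ⟶  MII  (L1)  txn=BusUpgr  M[L1]=10
step 25: P0: load  L1  ⟶  MII  (L1)  txn=∅  M[L1]=10
step 26: P0: load  L1  ⟶  MII  (L1)  txn=∅  M[L1]=10
step 27: P1: load  L1  ⟶  OSI  (L1)  txn=BusRd  M[L1]=10
step 28: P0: load  L1  ⟶  OSI  (L1)  txn=∅  M[L1]=10
step 29: P2: load  L1  ⟶  OSS  (L1)  txn=BusRd  M[L1]=10
step 30: P2: load  L1  ⟶  OSS  (L1)  txn=∅  M[L1]=10

state = S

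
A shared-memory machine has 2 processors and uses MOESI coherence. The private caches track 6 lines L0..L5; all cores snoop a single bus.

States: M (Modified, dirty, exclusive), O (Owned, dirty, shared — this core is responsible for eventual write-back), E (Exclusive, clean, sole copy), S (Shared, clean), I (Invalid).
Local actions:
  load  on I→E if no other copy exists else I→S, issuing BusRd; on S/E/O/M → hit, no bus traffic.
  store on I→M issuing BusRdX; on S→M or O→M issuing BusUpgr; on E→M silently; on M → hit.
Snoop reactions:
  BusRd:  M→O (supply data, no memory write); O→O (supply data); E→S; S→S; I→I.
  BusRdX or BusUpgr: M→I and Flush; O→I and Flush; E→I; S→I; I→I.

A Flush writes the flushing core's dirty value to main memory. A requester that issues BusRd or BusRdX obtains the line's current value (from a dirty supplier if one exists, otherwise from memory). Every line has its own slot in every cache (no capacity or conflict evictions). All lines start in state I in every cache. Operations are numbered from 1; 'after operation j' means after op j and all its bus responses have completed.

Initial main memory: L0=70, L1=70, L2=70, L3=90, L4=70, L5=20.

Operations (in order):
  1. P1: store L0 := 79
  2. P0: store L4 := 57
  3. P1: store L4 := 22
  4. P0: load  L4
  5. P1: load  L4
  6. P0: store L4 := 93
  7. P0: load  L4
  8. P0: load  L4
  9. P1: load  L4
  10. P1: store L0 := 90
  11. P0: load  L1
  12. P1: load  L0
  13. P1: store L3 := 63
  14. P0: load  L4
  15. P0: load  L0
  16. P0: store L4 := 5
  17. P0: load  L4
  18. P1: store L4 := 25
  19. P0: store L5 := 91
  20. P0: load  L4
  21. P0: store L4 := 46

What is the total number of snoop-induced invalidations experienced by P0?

invalidations = 2

[1] P1: store L0 := 79 | P0:I, P1:M(79) | bus: BusRdX
[2] P0: store L4 := 57 | P0:M(57), P1:I | bus: BusRdX
[3] P1: store L4 := 22 | P0:I, P1:M(22) | bus: BusRdX,Flush
[4] P0: load  L4 | P0:S(22), P1:O(22) | bus: BusRd
[5] P1: load  L4 | P0:S(22), P1:O(22) | bus: none
[6] P0: store L4 := 93 | P0:M(93), P1:I | bus: BusUpgr,Flush
[7] P0: load  L4 | P0:M(93), P1:I | bus: none
[8] P0: load  L4 | P0:M(93), P1:I | bus: none
[9] P1: load  L4 | P0:O(93), P1:S(93) | bus: BusRd
[10] P1: store L0 := 90 | P0:I, P1:M(90) | bus: none
[11] P0: load  L1 | P0:E(70), P1:I | bus: BusRd
[12] P1: load  L0 | P0:I, P1:M(90) | bus: none
[13] P1: store L3 := 63 | P0:I, P1:M(63) | bus: BusRdX
[14] P0: load  L4 | P0:O(93), P1:S(93) | bus: none
[15] P0: load  L0 | P0:S(90), P1:O(90) | bus: BusRd
[16] P0: store L4 := 5 | P0:M(5), P1:I | bus: BusUpgr
[17] P0: load  L4 | P0:M(5), P1:I | bus: none
[18] P1: store L4 := 25 | P0:I, P1:M(25) | bus: BusRdX,Flush
[19] P0: store L5 := 91 | P0:M(91), P1:I | bus: BusRdX
[20] P0: load  L4 | P0:S(25), P1:O(25) | bus: BusRd
[21] P0: store L4 := 46 | P0:M(46), P1:I | bus: BusUpgr,Flush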